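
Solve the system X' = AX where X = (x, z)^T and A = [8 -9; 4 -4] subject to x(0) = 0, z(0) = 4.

x(t) = -36te^(2t), z(t) = -24te^(2t) + 4e^(2t)

Coefficient matrix A = [[8, -9], [4, -4]].
Characteristic polynomial det(A - λI) = λ^2 - 4λ + 4 = 0.
Single eigenvalue λ = 2 with algebraic multiplicity 2.
Eigenvector v = (-3,-2); generalized eigenvector w with (A-λI)w=v is (1,1).
General solution: e^(2t)[C_1·v + C_2·(t·v + w)].
Applying x(0)=0, z(0)=4 gives C_1=4, C_2=12.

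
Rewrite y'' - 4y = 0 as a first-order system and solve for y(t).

Let x_1 = y, x_2 = y'. Then x_1' = x_2 and x_2' = 4x_1.
A = [[0,1],[4,0]]; det(A-λI) = λ^2 - 4.
Eigenvalues λ = 2, -2 with eigenvectors (1,2), (1,-2).

y(t) = c_1e^(2t) + c_2e^(-2t)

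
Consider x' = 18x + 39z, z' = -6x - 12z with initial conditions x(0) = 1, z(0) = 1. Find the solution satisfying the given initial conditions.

x(t) = 18e^(3t)sin(3t) + e^(3t)cos(3t), z(t) = -7e^(3t)sin(3t) + e^(3t)cos(3t)

Coefficient matrix A = [[18, 39], [-6, -12]].
Characteristic polynomial det(A - λI) = λ^2 - 6λ + 18 = 0.
Eigenvalues λ = 3 ± 3i (complex conjugate pair).
For λ=3+3i: an eigenvector is (3,-1) - i(2,-1) = (3 - 2i, -1 + i).
A real fundamental pair from Re and Im of e^((3+3i)t)v: X_1 = e^(3t)(cos(3t)·(3,-1) + sin(3t)·(2,-1)), X_2 = e^(3t)(sin(3t)·(3,-1) - cos(3t)·(2,-1)).
General solution: C_1X_1 + C_2X_2.
Applying x(0)=1, z(0)=1 gives C_1=3, C_2=4.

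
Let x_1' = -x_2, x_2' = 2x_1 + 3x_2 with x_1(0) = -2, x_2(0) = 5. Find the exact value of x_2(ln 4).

A = [[0,-1],[2,3]]; eigenvalues λ = 2, 1.
Eigenvectors: (-1,2) for λ=2, (-1,1) for λ=1.
From the initial condition, c_1 = 3, c_2 = -1.
x_2(ln 4) = (3)(4^2)(2) + (-1)(4^1)(1) = 92.

92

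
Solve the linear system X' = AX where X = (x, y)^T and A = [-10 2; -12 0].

Coefficient matrix A = [[-10, 2], [-12, 0]].
Characteristic polynomial det(A - λI) = λ^2 + 10λ + 24 = 0.
Eigenvalues λ = -6, -4.
For λ=-6: (A-λI) row 1 is [-4, 2], so an eigenvector is (-1, -2).
For λ=-4: (A-λI) row 1 is [-6, 2], so an eigenvector is (-1, -3).
General solution: C_1e^(-6t)(-1,-2) + C_2e^(-4t)(-1,-3).

x(t) = -C_1e^(-6t) - C_2e^(-4t), y(t) = -2C_1e^(-6t) - 3C_2e^(-4t)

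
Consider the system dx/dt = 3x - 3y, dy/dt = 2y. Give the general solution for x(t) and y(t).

x(t) = -K_1e^(3t) - 3K_2e^(2t), y(t) = -K_2e^(2t)

Coefficient matrix A = [[3, -3], [0, 2]].
Characteristic polynomial det(A - λI) = λ^2 - 5λ + 6 = 0.
Eigenvalues λ = 3, 2.
For λ=3: (A-λI) row 1 is [0, -3], so an eigenvector is (-1, 0).
For λ=2: (A-λI) row 1 is [1, -3], so an eigenvector is (-3, -1).
General solution: K_1e^(3t)(-1,0) + K_2e^(2t)(-3,-1).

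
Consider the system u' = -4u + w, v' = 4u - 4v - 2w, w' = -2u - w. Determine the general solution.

Coefficient matrix A = [[-4, 0, 1], [4, -4, -2], [-2, 0, -1]].
det(A - λI) = 0 gives eigenvalues λ = -3, -4, -2.
For λ=-3: eigenvector (-1,-2,-1).
For λ=-4: eigenvector (0,1,0).
For λ=-2: eigenvector (1,0,2).
General solution: C_1e^(-3t)(-1,-2,-1) + C_2e^(-4t)(0,1,0) + C_3e^(-2t)(1,0,2).

u(t) = -C_1e^(-3t) + C_3e^(-2t), v(t) = -2C_1e^(-3t) + C_2e^(-4t), w(t) = -C_1e^(-3t) + 2C_3e^(-2t)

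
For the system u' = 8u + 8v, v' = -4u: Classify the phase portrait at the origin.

unstable spiral

A = [[8,8],[-4,0]]; det(A-λI) = λ^2 - 8λ + 32.
λ = 4 ± 4i: positive real part.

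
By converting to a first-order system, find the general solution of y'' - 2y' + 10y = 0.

y(t) = C_1e^(t)cos(3t) + C_2e^(t)sin(3t)

Let x_1 = y, x_2 = y'. Then x_1' = x_2 and x_2' = -10x_1 + 2x_2.
A = [[0,1],[-10,2]]; det(A-λI) = λ^2 - 2λ + 10.
Eigenvalues λ = 1 ± 3i.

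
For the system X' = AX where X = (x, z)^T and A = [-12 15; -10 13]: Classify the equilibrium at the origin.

A = [[-12,15],[-10,13]]; det(A-λI) = λ^2 - λ - 6.
λ = -2, 3: opposite signs.

saddle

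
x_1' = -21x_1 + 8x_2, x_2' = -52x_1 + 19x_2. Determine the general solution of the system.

Coefficient matrix A = [[-21, 8], [-52, 19]].
Characteristic polynomial det(A - λI) = λ^2 + 2λ + 17 = 0.
Eigenvalues λ = -1 ± 4i (complex conjugate pair).
For λ=-1+4i: an eigenvector is (1,3) - i(1,2) = (1 - i, 3 - 2i).
A real fundamental pair from Re and Im of e^((-1+4i)t)v: X_1 = e^(-t)(cos(4t)·(1,3) + sin(4t)·(1,2)), X_2 = e^(-t)(sin(4t)·(1,3) - cos(4t)·(1,2)).
General solution: C_1X_1 + C_2X_2.

x_1(t) = C_1e^(-t)sin(4t) + C_1e^(-t)cos(4t) + C_2e^(-t)sin(4t) - C_2e^(-t)cos(4t), x_2(t) = 2C_1e^(-t)sin(4t) + 3C_1e^(-t)cos(4t) + 3C_2e^(-t)sin(4t) - 2C_2e^(-t)cos(4t)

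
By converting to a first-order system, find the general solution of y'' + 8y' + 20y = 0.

y(t) = K_1e^(-4t)cos(2t) + K_2e^(-4t)sin(2t)

Let x_1 = y, x_2 = y'. Then x_1' = x_2 and x_2' = -20x_1 - 8x_2.
A = [[0,1],[-20,-8]]; det(A-λI) = λ^2 + 8λ + 20.
Eigenvalues λ = -4 ± 2i.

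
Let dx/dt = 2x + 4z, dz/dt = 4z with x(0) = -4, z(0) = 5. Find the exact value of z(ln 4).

1280

A = [[2,4],[0,4]]; eigenvalues λ = 4, 2.
Eigenvectors: (2,1) for λ=4, (-1,0) for λ=2.
From the initial condition, c_1 = 5, c_2 = 14.
z(ln 4) = (5)(4^4)(1) + (14)(4^2)(0) = 1280.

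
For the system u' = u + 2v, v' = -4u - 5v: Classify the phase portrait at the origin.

A = [[1,2],[-4,-5]]; det(A-λI) = λ^2 + 4λ + 3.
λ = -3, -1: both negative.

stable node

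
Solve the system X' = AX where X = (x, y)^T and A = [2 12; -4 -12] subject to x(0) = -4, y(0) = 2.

Coefficient matrix A = [[2, 12], [-4, -12]].
Characteristic polynomial det(A - λI) = λ^2 + 10λ + 24 = 0.
Eigenvalues λ = -4, -6.
For λ=-4: (A-λI) row 1 is [6, 12], so an eigenvector is (2, -1).
For λ=-6: (A-λI) row 1 is [8, 12], so an eigenvector is (-3, 2).
General solution: C_1e^(-4t)(2,-1) + C_2e^(-6t)(-3,2).
Applying x(0)=-4, y(0)=2 gives C_1=-2, C_2=0.

x(t) = -4e^(-4t), y(t) = 2e^(-4t)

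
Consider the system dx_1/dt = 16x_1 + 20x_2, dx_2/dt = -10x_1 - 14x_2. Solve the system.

Coefficient matrix A = [[16, 20], [-10, -14]].
Characteristic polynomial det(A - λI) = λ^2 - 2λ - 24 = 0.
Eigenvalues λ = 6, -4.
For λ=6: (A-λI) row 1 is [10, 20], so an eigenvector is (2, -1).
For λ=-4: (A-λI) row 1 is [20, 20], so an eigenvector is (-1, 1).
General solution: K_1e^(6t)(2,-1) + K_2e^(-4t)(-1,1).

x_1(t) = 2K_1e^(6t) - K_2e^(-4t), x_2(t) = -K_1e^(6t) + K_2e^(-4t)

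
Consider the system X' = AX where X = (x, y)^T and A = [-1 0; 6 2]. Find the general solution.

Coefficient matrix A = [[-1, 0], [6, 2]].
Characteristic polynomial det(A - λI) = λ^2 - λ - 2 = 0.
Eigenvalues λ = 2, -1.
For λ=2: (A-λI) row 1 is [-3, 0], so an eigenvector is (0, 1).
For λ=-1: (A-λI) row 2 is [6, 3], so an eigenvector is (1, -2).
General solution: c_1e^(2t)(0,1) + c_2e^(-t)(1,-2).

x(t) = c_2e^(-t), y(t) = c_1e^(2t) - 2c_2e^(-t)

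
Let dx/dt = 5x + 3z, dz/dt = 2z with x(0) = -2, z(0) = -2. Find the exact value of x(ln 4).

-4064

A = [[5,3],[0,2]]; eigenvalues λ = 2, 5.
Eigenvectors: (-1,1) for λ=2, (-1,0) for λ=5.
From the initial condition, c_1 = -2, c_2 = 4.
x(ln 4) = (-2)(4^2)(-1) + (4)(4^5)(-1) = -4064.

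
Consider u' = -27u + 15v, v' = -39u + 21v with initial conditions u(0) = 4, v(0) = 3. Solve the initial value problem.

Coefficient matrix A = [[-27, 15], [-39, 21]].
Characteristic polynomial det(A - λI) = λ^2 + 6λ + 18 = 0.
Eigenvalues λ = -3 ± 3i (complex conjugate pair).
For λ=-3+3i: an eigenvector is (1,2) - i(2,3) = (1 - 2i, 2 - 3i).
A real fundamental pair from Re and Im of e^((-3+3i)t)v: X_1 = e^(-3t)(cos(3t)·(1,2) + sin(3t)·(2,3)), X_2 = e^(-3t)(sin(3t)·(1,2) - cos(3t)·(2,3)).
General solution: C_1X_1 + C_2X_2.
Applying u(0)=4, v(0)=3 gives C_1=-6, C_2=-5.

u(t) = -17e^(-3t)sin(3t) + 4e^(-3t)cos(3t), v(t) = -28e^(-3t)sin(3t) + 3e^(-3t)cos(3t)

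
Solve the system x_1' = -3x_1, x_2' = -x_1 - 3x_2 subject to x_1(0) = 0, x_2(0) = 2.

Coefficient matrix A = [[-3, 0], [-1, -3]].
Characteristic polynomial det(A - λI) = λ^2 + 6λ + 9 = 0.
Single eigenvalue λ = -3 with algebraic multiplicity 2.
Eigenvector v = (0,1); generalized eigenvector w with (A-λI)w=v is (-1,2).
General solution: e^(-3t)[C_1·v + C_2·(t·v + w)].
Applying x_1(0)=0, x_2(0)=2 gives C_1=2, C_2=0.

x_1(t) = 0, x_2(t) = 2e^(-3t)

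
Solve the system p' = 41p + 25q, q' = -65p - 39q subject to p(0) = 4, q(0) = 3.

Coefficient matrix A = [[41, 25], [-65, -39]].
Characteristic polynomial det(A - λI) = λ^2 - 2λ + 26 = 0.
Eigenvalues λ = 1 ± 5i (complex conjugate pair).
For λ=1+5i: an eigenvector is (2,-3) - i(1,-2) = (2 - i, -3 + 2i).
A real fundamental pair from Re and Im of e^((1+5i)t)v: X_1 = e^(t)(cos(5t)·(2,-3) + sin(5t)·(1,-2)), X_2 = e^(t)(sin(5t)·(2,-3) - cos(5t)·(1,-2)).
General solution: K_1X_1 + K_2X_2.
Applying p(0)=4, q(0)=3 gives K_1=11, K_2=18.

p(t) = 47e^(t)sin(5t) + 4e^(t)cos(5t), q(t) = -76e^(t)sin(5t) + 3e^(t)cos(5t)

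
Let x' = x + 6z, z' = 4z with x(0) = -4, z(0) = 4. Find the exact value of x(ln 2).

104

A = [[1,6],[0,4]]; eigenvalues λ = 4, 1.
Eigenvectors: (-2,-1) for λ=4, (1,0) for λ=1.
From the initial condition, c_1 = -4, c_2 = -12.
x(ln 2) = (-4)(2^4)(-2) + (-12)(2^1)(1) = 104.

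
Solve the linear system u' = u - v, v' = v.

Coefficient matrix A = [[1, -1], [0, 1]].
Characteristic polynomial det(A - λI) = λ^2 - 2λ + 1 = 0.
Single eigenvalue λ = 1 with algebraic multiplicity 2.
Eigenvector v = (-1,0); generalized eigenvector w with (A-λI)w=v is (2,1).
General solution: e^(t)[c_1·v + c_2·(t·v + w)].

u(t) = -c_1e^(t) - c_2te^(t) + 2c_2e^(t), v(t) = c_2e^(t)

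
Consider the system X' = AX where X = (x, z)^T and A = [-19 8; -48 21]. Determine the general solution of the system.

Coefficient matrix A = [[-19, 8], [-48, 21]].
Characteristic polynomial det(A - λI) = λ^2 - 2λ - 15 = 0.
Eigenvalues λ = 5, -3.
For λ=5: (A-λI) row 1 is [-24, 8], so an eigenvector is (1, 3).
For λ=-3: (A-λI) row 1 is [-16, 8], so an eigenvector is (1, 2).
General solution: c_1e^(5t)(1,3) + c_2e^(-3t)(1,2).

x(t) = c_1e^(5t) + c_2e^(-3t), z(t) = 3c_1e^(5t) + 2c_2e^(-3t)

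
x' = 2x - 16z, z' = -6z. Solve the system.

Coefficient matrix A = [[2, -16], [0, -6]].
Characteristic polynomial det(A - λI) = λ^2 + 4λ - 12 = 0.
Eigenvalues λ = -6, 2.
For λ=-6: (A-λI) row 1 is [8, -16], so an eigenvector is (-2, -1).
For λ=2: (A-λI) row 1 is [0, -16], so an eigenvector is (1, 0).
General solution: K_1e^(-6t)(-2,-1) + K_2e^(2t)(1,0).

x(t) = -2K_1e^(-6t) + K_2e^(2t), z(t) = -K_1e^(-6t)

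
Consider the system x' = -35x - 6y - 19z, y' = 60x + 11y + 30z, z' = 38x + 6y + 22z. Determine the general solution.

x(t) = -2c_1e^(-t) - c_2e^(3t) - c_3e^(-4t), y(t) = 5c_1e^(-t) + 2c_3e^(-4t), z(t) = 2c_1e^(-t) + 2c_2e^(3t) + c_3e^(-4t)

Coefficient matrix A = [[-35, -6, -19], [60, 11, 30], [38, 6, 22]].
det(A - λI) = 0 gives eigenvalues λ = -1, 3, -4.
For λ=-1: eigenvector (-2,5,2).
For λ=3: eigenvector (-1,0,2).
For λ=-4: eigenvector (-1,2,1).
General solution: c_1e^(-t)(-2,5,2) + c_2e^(3t)(-1,0,2) + c_3e^(-4t)(-1,2,1).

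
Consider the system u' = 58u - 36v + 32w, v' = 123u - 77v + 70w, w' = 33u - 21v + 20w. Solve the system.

u(t) = 5C_1e^(-2t) + 4C_2e^(t) + 2C_3e^(2t), v(t) = 11C_1e^(-2t) + 9C_2e^(t) + 4C_3e^(2t), w(t) = 3C_1e^(-2t) + 3C_2e^(t) + C_3e^(2t)

Coefficient matrix A = [[58, -36, 32], [123, -77, 70], [33, -21, 20]].
det(A - λI) = 0 gives eigenvalues λ = -2, 1, 2.
For λ=-2: eigenvector (5,11,3).
For λ=1: eigenvector (4,9,3).
For λ=2: eigenvector (2,4,1).
General solution: C_1e^(-2t)(5,11,3) + C_2e^(t)(4,9,3) + C_3e^(2t)(2,4,1).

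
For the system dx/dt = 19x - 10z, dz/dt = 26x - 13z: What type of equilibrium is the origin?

A = [[19,-10],[26,-13]]; det(A-λI) = λ^2 - 6λ + 13.
λ = 3 ± 2i: positive real part.

unstable spiral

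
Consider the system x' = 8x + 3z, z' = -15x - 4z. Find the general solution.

x(t) = C_1e^(2t)sin(3t) - C_2e^(2t)cos(3t), z(t) = -2C_1e^(2t)sin(3t) + C_1e^(2t)cos(3t) + C_2e^(2t)sin(3t) + 2C_2e^(2t)cos(3t)

Coefficient matrix A = [[8, 3], [-15, -4]].
Characteristic polynomial det(A - λI) = λ^2 - 4λ + 13 = 0.
Eigenvalues λ = 2 ± 3i (complex conjugate pair).
For λ=2+3i: an eigenvector is (0,1) - i(1,-2) = (0 - i, 1 + 2i).
A real fundamental pair from Re and Im of e^((2+3i)t)v: X_1 = e^(2t)(cos(3t)·(0,1) + sin(3t)·(1,-2)), X_2 = e^(2t)(sin(3t)·(0,1) - cos(3t)·(1,-2)).
General solution: C_1X_1 + C_2X_2.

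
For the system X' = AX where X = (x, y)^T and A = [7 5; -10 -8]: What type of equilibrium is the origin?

A = [[7,5],[-10,-8]]; det(A-λI) = λ^2 + λ - 6.
λ = 2, -3: opposite signs.

saddle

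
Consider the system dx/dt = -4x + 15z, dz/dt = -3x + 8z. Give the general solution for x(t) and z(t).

x(t) = -2C_1e^(2t)sin(3t) + C_1e^(2t)cos(3t) + C_2e^(2t)sin(3t) + 2C_2e^(2t)cos(3t), z(t) = -C_1e^(2t)sin(3t) + C_2e^(2t)cos(3t)

Coefficient matrix A = [[-4, 15], [-3, 8]].
Characteristic polynomial det(A - λI) = λ^2 - 4λ + 13 = 0.
Eigenvalues λ = 2 ± 3i (complex conjugate pair).
For λ=2+3i: an eigenvector is (1,0) - i(-2,-1) = (1 + 2i, 0 + i).
A real fundamental pair from Re and Im of e^((2+3i)t)v: X_1 = e^(2t)(cos(3t)·(1,0) + sin(3t)·(-2,-1)), X_2 = e^(2t)(sin(3t)·(1,0) - cos(3t)·(-2,-1)).
General solution: C_1X_1 + C_2X_2.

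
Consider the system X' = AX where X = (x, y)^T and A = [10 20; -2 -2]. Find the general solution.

Coefficient matrix A = [[10, 20], [-2, -2]].
Characteristic polynomial det(A - λI) = λ^2 - 8λ + 20 = 0.
Eigenvalues λ = 4 ± 2i (complex conjugate pair).
For λ=4+2i: an eigenvector is (-3,1) - i(1,0) = (-3 - i, 1).
A real fundamental pair from Re and Im of e^((4+2i)t)v: X_1 = e^(4t)(cos(2t)·(-3,1) + sin(2t)·(1,0)), X_2 = e^(4t)(sin(2t)·(-3,1) - cos(2t)·(1,0)).
General solution: K_1X_1 + K_2X_2.

x(t) = K_1e^(4t)sin(2t) - 3K_1e^(4t)cos(2t) - 3K_2e^(4t)sin(2t) - K_2e^(4t)cos(2t), y(t) = K_1e^(4t)cos(2t) + K_2e^(4t)sin(2t)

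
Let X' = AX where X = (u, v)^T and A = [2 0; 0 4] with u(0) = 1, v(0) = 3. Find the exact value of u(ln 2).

A = [[2,0],[0,4]]; eigenvalues λ = 4, 2.
Eigenvectors: (0,1) for λ=4, (-1,0) for λ=2.
From the initial condition, c_1 = 3, c_2 = -1.
u(ln 2) = (3)(2^4)(0) + (-1)(2^2)(-1) = 4.

4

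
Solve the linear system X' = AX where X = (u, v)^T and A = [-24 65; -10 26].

u(t) = -2C_1e^(t)sin(5t) + 3C_1e^(t)cos(5t) + 3C_2e^(t)sin(5t) + 2C_2e^(t)cos(5t), v(t) = -C_1e^(t)sin(5t) + C_1e^(t)cos(5t) + C_2e^(t)sin(5t) + C_2e^(t)cos(5t)

Coefficient matrix A = [[-24, 65], [-10, 26]].
Characteristic polynomial det(A - λI) = λ^2 - 2λ + 26 = 0.
Eigenvalues λ = 1 ± 5i (complex conjugate pair).
For λ=1+5i: an eigenvector is (3,1) - i(-2,-1) = (3 + 2i, 1 + i).
A real fundamental pair from Re and Im of e^((1+5i)t)v: X_1 = e^(t)(cos(5t)·(3,1) + sin(5t)·(-2,-1)), X_2 = e^(t)(sin(5t)·(3,1) - cos(5t)·(-2,-1)).
General solution: C_1X_1 + C_2X_2.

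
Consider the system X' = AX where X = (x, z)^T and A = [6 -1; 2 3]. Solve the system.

x(t) = C_1e^(4t) - C_2e^(5t), z(t) = 2C_1e^(4t) - C_2e^(5t)

Coefficient matrix A = [[6, -1], [2, 3]].
Characteristic polynomial det(A - λI) = λ^2 - 9λ + 20 = 0.
Eigenvalues λ = 4, 5.
For λ=4: (A-λI) row 1 is [2, -1], so an eigenvector is (1, 2).
For λ=5: (A-λI) row 1 is [1, -1], so an eigenvector is (-1, -1).
General solution: C_1e^(4t)(1,2) + C_2e^(5t)(-1,-1).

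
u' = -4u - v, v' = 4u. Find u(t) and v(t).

u(t) = -c_1e^(-2t) - c_2te^(-2t) - c_2e^(-2t), v(t) = 2c_1e^(-2t) + 2c_2te^(-2t) + 3c_2e^(-2t)

Coefficient matrix A = [[-4, -1], [4, 0]].
Characteristic polynomial det(A - λI) = λ^2 + 4λ + 4 = 0.
Single eigenvalue λ = -2 with algebraic multiplicity 2.
Eigenvector v = (-1,2); generalized eigenvector w with (A-λI)w=v is (-1,3).
General solution: e^(-2t)[c_1·v + c_2·(t·v + w)].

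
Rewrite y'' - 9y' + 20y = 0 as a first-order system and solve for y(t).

y(t) = c_1e^(4t) + c_2e^(5t)

Let x_1 = y, x_2 = y'. Then x_1' = x_2 and x_2' = -20x_1 + 9x_2.
A = [[0,1],[-20,9]]; det(A-λI) = λ^2 - 9λ + 20.
Eigenvalues λ = 4, 5 with eigenvectors (1,4), (1,5).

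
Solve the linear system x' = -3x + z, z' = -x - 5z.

x(t) = K_1e^(-4t) + K_2te^(-4t) + 2K_2e^(-4t), z(t) = -K_1e^(-4t) - K_2te^(-4t) - K_2e^(-4t)

Coefficient matrix A = [[-3, 1], [-1, -5]].
Characteristic polynomial det(A - λI) = λ^2 + 8λ + 16 = 0.
Single eigenvalue λ = -4 with algebraic multiplicity 2.
Eigenvector v = (1,-1); generalized eigenvector w with (A-λI)w=v is (2,-1).
General solution: e^(-4t)[K_1·v + K_2·(t·v + w)].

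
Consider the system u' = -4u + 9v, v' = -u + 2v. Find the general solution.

u(t) = 3c_1e^(-t) + 3c_2te^(-t) - c_2e^(-t), v(t) = c_1e^(-t) + c_2te^(-t)

Coefficient matrix A = [[-4, 9], [-1, 2]].
Characteristic polynomial det(A - λI) = λ^2 + 2λ + 1 = 0.
Single eigenvalue λ = -1 with algebraic multiplicity 2.
Eigenvector v = (3,1); generalized eigenvector w with (A-λI)w=v is (-1,0).
General solution: e^(-t)[c_1·v + c_2·(t·v + w)].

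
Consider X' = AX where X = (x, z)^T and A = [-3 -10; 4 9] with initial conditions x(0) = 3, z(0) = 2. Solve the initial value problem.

Coefficient matrix A = [[-3, -10], [4, 9]].
Characteristic polynomial det(A - λI) = λ^2 - 6λ + 13 = 0.
Eigenvalues λ = 3 ± 2i (complex conjugate pair).
For λ=3+2i: an eigenvector is (-2,1) - i(1,-1) = (-2 - i, 1 + i).
A real fundamental pair from Re and Im of e^((3+2i)t)v: X_1 = e^(3t)(cos(2t)·(-2,1) + sin(2t)·(1,-1)), X_2 = e^(3t)(sin(2t)·(-2,1) - cos(2t)·(1,-1)).
General solution: C_1X_1 + C_2X_2.
Applying x(0)=3, z(0)=2 gives C_1=-5, C_2=7.

x(t) = -19e^(3t)sin(2t) + 3e^(3t)cos(2t), z(t) = 12e^(3t)sin(2t) + 2e^(3t)cos(2t)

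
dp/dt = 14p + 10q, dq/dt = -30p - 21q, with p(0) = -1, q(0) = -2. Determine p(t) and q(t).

p(t) = -8e^(-t) + 7e^(-6t), q(t) = 12e^(-t) - 14e^(-6t)

Coefficient matrix A = [[14, 10], [-30, -21]].
Characteristic polynomial det(A - λI) = λ^2 + 7λ + 6 = 0.
Eigenvalues λ = -6, -1.
For λ=-6: (A-λI) row 1 is [20, 10], so an eigenvector is (-1, 2).
For λ=-1: (A-λI) row 1 is [15, 10], so an eigenvector is (-2, 3).
General solution: C_1e^(-6t)(-1,2) + C_2e^(-t)(-2,3).
Applying p(0)=-1, q(0)=-2 gives C_1=-7, C_2=4.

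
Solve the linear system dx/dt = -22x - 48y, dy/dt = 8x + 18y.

x(t) = -3K_1e^(-6t) + 2K_2e^(2t), y(t) = K_1e^(-6t) - K_2e^(2t)

Coefficient matrix A = [[-22, -48], [8, 18]].
Characteristic polynomial det(A - λI) = λ^2 + 4λ - 12 = 0.
Eigenvalues λ = -6, 2.
For λ=-6: (A-λI) row 1 is [-16, -48], so an eigenvector is (-3, 1).
For λ=2: (A-λI) row 1 is [-24, -48], so an eigenvector is (2, -1).
General solution: K_1e^(-6t)(-3,1) + K_2e^(2t)(2,-1).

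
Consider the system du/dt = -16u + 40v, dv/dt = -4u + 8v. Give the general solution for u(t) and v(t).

Coefficient matrix A = [[-16, 40], [-4, 8]].
Characteristic polynomial det(A - λI) = λ^2 + 8λ + 32 = 0.
Eigenvalues λ = -4 ± 4i (complex conjugate pair).
For λ=-4+4i: an eigenvector is (-1,0) - i(3,1) = (-1 - 3i, 0 - i).
A real fundamental pair from Re and Im of e^((-4+4i)t)v: X_1 = e^(-4t)(cos(4t)·(-1,0) + sin(4t)·(3,1)), X_2 = e^(-4t)(sin(4t)·(-1,0) - cos(4t)·(3,1)).
General solution: C_1X_1 + C_2X_2.

u(t) = 3C_1e^(-4t)sin(4t) - C_1e^(-4t)cos(4t) - C_2e^(-4t)sin(4t) - 3C_2e^(-4t)cos(4t), v(t) = C_1e^(-4t)sin(4t) - C_2e^(-4t)cos(4t)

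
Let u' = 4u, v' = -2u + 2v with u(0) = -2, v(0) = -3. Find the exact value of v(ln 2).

12

A = [[4,0],[-2,2]]; eigenvalues λ = 2, 4.
Eigenvectors: (0,1) for λ=2, (1,-1) for λ=4.
From the initial condition, c_1 = -5, c_2 = -2.
v(ln 2) = (-5)(2^2)(1) + (-2)(2^4)(-1) = 12.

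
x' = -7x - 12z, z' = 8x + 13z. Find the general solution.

x(t) = C_1e^(5t) + 3C_2e^(t), z(t) = -C_1e^(5t) - 2C_2e^(t)

Coefficient matrix A = [[-7, -12], [8, 13]].
Characteristic polynomial det(A - λI) = λ^2 - 6λ + 5 = 0.
Eigenvalues λ = 5, 1.
For λ=5: (A-λI) row 1 is [-12, -12], so an eigenvector is (1, -1).
For λ=1: (A-λI) row 1 is [-8, -12], so an eigenvector is (3, -2).
General solution: C_1e^(5t)(1,-1) + C_2e^(t)(3,-2).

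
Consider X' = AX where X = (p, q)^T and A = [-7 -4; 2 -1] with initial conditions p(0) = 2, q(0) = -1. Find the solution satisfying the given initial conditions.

Coefficient matrix A = [[-7, -4], [2, -1]].
Characteristic polynomial det(A - λI) = λ^2 + 8λ + 15 = 0.
Eigenvalues λ = -3, -5.
For λ=-3: (A-λI) row 1 is [-4, -4], so an eigenvector is (1, -1).
For λ=-5: (A-λI) row 1 is [-2, -4], so an eigenvector is (2, -1).
General solution: K_1e^(-3t)(1,-1) + K_2e^(-5t)(2,-1).
Applying p(0)=2, q(0)=-1 gives K_1=0, K_2=1.

p(t) = 2e^(-5t), q(t) = -e^(-5t)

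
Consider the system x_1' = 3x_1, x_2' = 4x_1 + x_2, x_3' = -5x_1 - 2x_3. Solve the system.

Coefficient matrix A = [[3, 0, 0], [4, 1, 0], [-5, 0, -2]].
det(A - λI) = 0 gives eigenvalues λ = 3, -2, 1.
For λ=3: eigenvector (1,2,-1).
For λ=-2: eigenvector (0,0,-1).
For λ=1: eigenvector (0,1,0).
General solution: C_1e^(3t)(1,2,-1) + C_2e^(-2t)(0,0,-1) + C_3e^(t)(0,1,0).

x_1(t) = C_1e^(3t), x_2(t) = 2C_1e^(3t) + C_3e^(t), x_3(t) = -C_1e^(3t) - C_2e^(-2t)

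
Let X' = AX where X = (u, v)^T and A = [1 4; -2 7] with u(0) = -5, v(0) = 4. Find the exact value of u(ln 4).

A = [[1,4],[-2,7]]; eigenvalues λ = 3, 5.
Eigenvectors: (-2,-1) for λ=3, (1,1) for λ=5.
From the initial condition, c_1 = 9, c_2 = 13.
u(ln 4) = (9)(4^3)(-2) + (13)(4^5)(1) = 12160.

12160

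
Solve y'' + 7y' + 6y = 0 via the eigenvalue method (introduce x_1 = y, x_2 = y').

y(t) = c_1e^(-t) + c_2e^(-6t)

Let x_1 = y, x_2 = y'. Then x_1' = x_2 and x_2' = -6x_1 - 7x_2.
A = [[0,1],[-6,-7]]; det(A-λI) = λ^2 + 7λ + 6.
Eigenvalues λ = -1, -6 with eigenvectors (1,-1), (1,-6).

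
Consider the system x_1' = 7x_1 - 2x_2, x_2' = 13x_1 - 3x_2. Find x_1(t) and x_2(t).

Coefficient matrix A = [[7, -2], [13, -3]].
Characteristic polynomial det(A - λI) = λ^2 - 4λ + 5 = 0.
Eigenvalues λ = 2 ± i (complex conjugate pair).
For λ=2+i: an eigenvector is (-1,-2) - i(-1,-3) = (-1 + i, -2 + 3i).
A real fundamental pair from Re and Im of e^((2+i)t)v: X_1 = e^(2t)(cos(t)·(-1,-2) + sin(t)·(-1,-3)), X_2 = e^(2t)(sin(t)·(-1,-2) - cos(t)·(-1,-3)).
General solution: c_1X_1 + c_2X_2.

x_1(t) = -c_1e^(2t)sin(t) - c_1e^(2t)cos(t) - c_2e^(2t)sin(t) + c_2e^(2t)cos(t), x_2(t) = -3c_1e^(2t)sin(t) - 2c_1e^(2t)cos(t) - 2c_2e^(2t)sin(t) + 3c_2e^(2t)cos(t)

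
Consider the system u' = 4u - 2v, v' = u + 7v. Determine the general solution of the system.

u(t) = -2K_1e^(5t) + K_2e^(6t), v(t) = K_1e^(5t) - K_2e^(6t)

Coefficient matrix A = [[4, -2], [1, 7]].
Characteristic polynomial det(A - λI) = λ^2 - 11λ + 30 = 0.
Eigenvalues λ = 5, 6.
For λ=5: (A-λI) row 1 is [-1, -2], so an eigenvector is (-2, 1).
For λ=6: (A-λI) row 1 is [-2, -2], so an eigenvector is (1, -1).
General solution: K_1e^(5t)(-2,1) + K_2e^(6t)(1,-1).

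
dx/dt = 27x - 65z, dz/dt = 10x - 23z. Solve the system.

x(t) = -2c_1e^(2t)sin(5t) - 3c_1e^(2t)cos(5t) - 3c_2e^(2t)sin(5t) + 2c_2e^(2t)cos(5t), z(t) = -c_1e^(2t)sin(5t) - c_1e^(2t)cos(5t) - c_2e^(2t)sin(5t) + c_2e^(2t)cos(5t)

Coefficient matrix A = [[27, -65], [10, -23]].
Characteristic polynomial det(A - λI) = λ^2 - 4λ + 29 = 0.
Eigenvalues λ = 2 ± 5i (complex conjugate pair).
For λ=2+5i: an eigenvector is (-3,-1) - i(-2,-1) = (-3 + 2i, -1 + i).
A real fundamental pair from Re and Im of e^((2+5i)t)v: X_1 = e^(2t)(cos(5t)·(-3,-1) + sin(5t)·(-2,-1)), X_2 = e^(2t)(sin(5t)·(-3,-1) - cos(5t)·(-2,-1)).
General solution: c_1X_1 + c_2X_2.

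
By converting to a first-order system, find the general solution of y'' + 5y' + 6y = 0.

Let x_1 = y, x_2 = y'. Then x_1' = x_2 and x_2' = -6x_1 - 5x_2.
A = [[0,1],[-6,-5]]; det(A-λI) = λ^2 + 5λ + 6.
Eigenvalues λ = -3, -2 with eigenvectors (1,-3), (1,-2).

y(t) = C_1e^(-3t) + C_2e^(-2t)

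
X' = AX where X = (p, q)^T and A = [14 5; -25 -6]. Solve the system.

Coefficient matrix A = [[14, 5], [-25, -6]].
Characteristic polynomial det(A - λI) = λ^2 - 8λ + 41 = 0.
Eigenvalues λ = 4 ± 5i (complex conjugate pair).
For λ=4+5i: an eigenvector is (0,1) - i(1,-2) = (0 - i, 1 + 2i).
A real fundamental pair from Re and Im of e^((4+5i)t)v: X_1 = e^(4t)(cos(5t)·(0,1) + sin(5t)·(1,-2)), X_2 = e^(4t)(sin(5t)·(0,1) - cos(5t)·(1,-2)).
General solution: C_1X_1 + C_2X_2.

p(t) = C_1e^(4t)sin(5t) - C_2e^(4t)cos(5t), q(t) = -2C_1e^(4t)sin(5t) + C_1e^(4t)cos(5t) + C_2e^(4t)sin(5t) + 2C_2e^(4t)cos(5t)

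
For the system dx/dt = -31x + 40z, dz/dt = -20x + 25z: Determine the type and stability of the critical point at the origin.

A = [[-31,40],[-20,25]]; det(A-λI) = λ^2 + 6λ + 25.
λ = -3 ± 4i: negative real part.

stable spiral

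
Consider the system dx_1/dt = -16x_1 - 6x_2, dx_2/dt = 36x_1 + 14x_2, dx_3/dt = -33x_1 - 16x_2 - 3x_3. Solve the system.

Coefficient matrix A = [[-16, -6, 0], [36, 14, 0], [-33, -16, -3]].
det(A - λI) = 0 gives eigenvalues λ = -4, 2, -3.
For λ=-4: eigenvector (1,-2,1).
For λ=2: eigenvector (-1,3,-3).
For λ=-3: eigenvector (0,0,1).
General solution: c_1e^(-4t)(1,-2,1) + c_2e^(2t)(-1,3,-3) + c_3e^(-3t)(0,0,1).

x_1(t) = c_1e^(-4t) - c_2e^(2t), x_2(t) = -2c_1e^(-4t) + 3c_2e^(2t), x_3(t) = c_1e^(-4t) - 3c_2e^(2t) + c_3e^(-3t)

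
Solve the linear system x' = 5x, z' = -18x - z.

Coefficient matrix A = [[5, 0], [-18, -1]].
Characteristic polynomial det(A - λI) = λ^2 - 4λ - 5 = 0.
Eigenvalues λ = -1, 5.
For λ=-1: (A-λI) row 1 is [6, 0], so an eigenvector is (0, 1).
For λ=5: (A-λI) row 2 is [-18, -6], so an eigenvector is (-1, 3).
General solution: K_1e^(-t)(0,1) + K_2e^(5t)(-1,3).

x(t) = -K_2e^(5t), z(t) = K_1e^(-t) + 3K_2e^(5t)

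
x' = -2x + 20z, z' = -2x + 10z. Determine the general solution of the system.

x(t) = C_1e^(4t)sin(2t) + 3C_1e^(4t)cos(2t) + 3C_2e^(4t)sin(2t) - C_2e^(4t)cos(2t), z(t) = C_1e^(4t)cos(2t) + C_2e^(4t)sin(2t)

Coefficient matrix A = [[-2, 20], [-2, 10]].
Characteristic polynomial det(A - λI) = λ^2 - 8λ + 20 = 0.
Eigenvalues λ = 4 ± 2i (complex conjugate pair).
For λ=4+2i: an eigenvector is (3,1) - i(1,0) = (3 - i, 1).
A real fundamental pair from Re and Im of e^((4+2i)t)v: X_1 = e^(4t)(cos(2t)·(3,1) + sin(2t)·(1,0)), X_2 = e^(4t)(sin(2t)·(3,1) - cos(2t)·(1,0)).
General solution: C_1X_1 + C_2X_2.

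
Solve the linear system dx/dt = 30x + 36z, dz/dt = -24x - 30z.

x(t) = 3C_1e^(6t) - C_2e^(-6t), z(t) = -2C_1e^(6t) + C_2e^(-6t)

Coefficient matrix A = [[30, 36], [-24, -30]].
Characteristic polynomial det(A - λI) = λ^2 - 36 = 0.
Eigenvalues λ = 6, -6.
For λ=6: (A-λI) row 1 is [24, 36], so an eigenvector is (3, -2).
For λ=-6: (A-λI) row 1 is [36, 36], so an eigenvector is (-1, 1).
General solution: C_1e^(6t)(3,-2) + C_2e^(-6t)(-1,1).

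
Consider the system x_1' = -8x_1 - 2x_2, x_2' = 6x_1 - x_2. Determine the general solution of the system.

Coefficient matrix A = [[-8, -2], [6, -1]].
Characteristic polynomial det(A - λI) = λ^2 + 9λ + 20 = 0.
Eigenvalues λ = -4, -5.
For λ=-4: (A-λI) row 1 is [-4, -2], so an eigenvector is (1, -2).
For λ=-5: (A-λI) row 1 is [-3, -2], so an eigenvector is (2, -3).
General solution: K_1e^(-4t)(1,-2) + K_2e^(-5t)(2,-3).

x_1(t) = K_1e^(-4t) + 2K_2e^(-5t), x_2(t) = -2K_1e^(-4t) - 3K_2e^(-5t)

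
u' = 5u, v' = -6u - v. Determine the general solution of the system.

u(t) = -K_2e^(5t), v(t) = K_1e^(-t) + K_2e^(5t)

Coefficient matrix A = [[5, 0], [-6, -1]].
Characteristic polynomial det(A - λI) = λ^2 - 4λ - 5 = 0.
Eigenvalues λ = -1, 5.
For λ=-1: (A-λI) row 1 is [6, 0], so an eigenvector is (0, 1).
For λ=5: (A-λI) row 2 is [-6, -6], so an eigenvector is (-1, 1).
General solution: K_1e^(-t)(0,1) + K_2e^(5t)(-1,1).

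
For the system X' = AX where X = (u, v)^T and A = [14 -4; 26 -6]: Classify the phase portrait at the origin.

A = [[14,-4],[26,-6]]; det(A-λI) = λ^2 - 8λ + 20.
λ = 4 ± 2i: positive real part.

unstable spiral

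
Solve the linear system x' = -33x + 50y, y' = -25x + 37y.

x(t) = -3K_1e^(2t)sin(5t) - K_1e^(2t)cos(5t) - K_2e^(2t)sin(5t) + 3K_2e^(2t)cos(5t), y(t) = -2K_1e^(2t)sin(5t) - K_1e^(2t)cos(5t) - K_2e^(2t)sin(5t) + 2K_2e^(2t)cos(5t)

Coefficient matrix A = [[-33, 50], [-25, 37]].
Characteristic polynomial det(A - λI) = λ^2 - 4λ + 29 = 0.
Eigenvalues λ = 2 ± 5i (complex conjugate pair).
For λ=2+5i: an eigenvector is (-1,-1) - i(-3,-2) = (-1 + 3i, -1 + 2i).
A real fundamental pair from Re and Im of e^((2+5i)t)v: X_1 = e^(2t)(cos(5t)·(-1,-1) + sin(5t)·(-3,-2)), X_2 = e^(2t)(sin(5t)·(-1,-1) - cos(5t)·(-3,-2)).
General solution: K_1X_1 + K_2X_2.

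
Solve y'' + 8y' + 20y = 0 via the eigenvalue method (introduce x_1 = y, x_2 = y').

Let x_1 = y, x_2 = y'. Then x_1' = x_2 and x_2' = -20x_1 - 8x_2.
A = [[0,1],[-20,-8]]; det(A-λI) = λ^2 + 8λ + 20.
Eigenvalues λ = -4 ± 2i.

y(t) = c_1e^(-4t)cos(2t) + c_2e^(-4t)sin(2t)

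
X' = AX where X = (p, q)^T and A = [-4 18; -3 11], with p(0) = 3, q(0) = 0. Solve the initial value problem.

Coefficient matrix A = [[-4, 18], [-3, 11]].
Characteristic polynomial det(A - λI) = λ^2 - 7λ + 10 = 0.
Eigenvalues λ = 5, 2.
For λ=5: (A-λI) row 1 is [-9, 18], so an eigenvector is (2, 1).
For λ=2: (A-λI) row 1 is [-6, 18], so an eigenvector is (3, 1).
General solution: K_1e^(5t)(2,1) + K_2e^(2t)(3,1).
Applying p(0)=3, q(0)=0 gives K_1=-3, K_2=3.

p(t) = -6e^(5t) + 9e^(2t), q(t) = -3e^(5t) + 3e^(2t)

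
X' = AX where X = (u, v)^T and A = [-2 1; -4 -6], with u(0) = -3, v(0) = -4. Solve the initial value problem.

u(t) = -10te^(-4t) - 3e^(-4t), v(t) = 20te^(-4t) - 4e^(-4t)

Coefficient matrix A = [[-2, 1], [-4, -6]].
Characteristic polynomial det(A - λI) = λ^2 + 8λ + 16 = 0.
Single eigenvalue λ = -4 with algebraic multiplicity 2.
Eigenvector v = (1,-2); generalized eigenvector w with (A-λI)w=v is (0,1).
General solution: e^(-4t)[K_1·v + K_2·(t·v + w)].
Applying u(0)=-3, v(0)=-4 gives K_1=-3, K_2=-10.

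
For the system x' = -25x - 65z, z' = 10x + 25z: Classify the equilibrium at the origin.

center

A = [[-25,-65],[10,25]]; det(A-λI) = λ^2 + 25.
λ = 0 ± 5i: zero real part.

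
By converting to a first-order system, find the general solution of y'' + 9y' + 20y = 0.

y(t) = K_1e^(-4t) + K_2e^(-5t)

Let x_1 = y, x_2 = y'. Then x_1' = x_2 and x_2' = -20x_1 - 9x_2.
A = [[0,1],[-20,-9]]; det(A-λI) = λ^2 + 9λ + 20.
Eigenvalues λ = -4, -5 with eigenvectors (1,-4), (1,-5).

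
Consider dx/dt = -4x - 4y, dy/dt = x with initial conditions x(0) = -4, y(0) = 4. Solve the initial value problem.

x(t) = -8te^(-2t) - 4e^(-2t), y(t) = 4te^(-2t) + 4e^(-2t)

Coefficient matrix A = [[-4, -4], [1, 0]].
Characteristic polynomial det(A - λI) = λ^2 + 4λ + 4 = 0.
Single eigenvalue λ = -2 with algebraic multiplicity 2.
Eigenvector v = (2,-1); generalized eigenvector w with (A-λI)w=v is (1,-1).
General solution: e^(-2t)[c_1·v + c_2·(t·v + w)].
Applying x(0)=-4, y(0)=4 gives c_1=0, c_2=-4.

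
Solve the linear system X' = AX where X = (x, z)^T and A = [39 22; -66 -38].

Coefficient matrix A = [[39, 22], [-66, -38]].
Characteristic polynomial det(A - λI) = λ^2 - λ - 30 = 0.
Eigenvalues λ = 6, -5.
For λ=6: (A-λI) row 1 is [33, 22], so an eigenvector is (-2, 3).
For λ=-5: (A-λI) row 1 is [44, 22], so an eigenvector is (1, -2).
General solution: c_1e^(6t)(-2,3) + c_2e^(-5t)(1,-2).

x(t) = -2c_1e^(6t) + c_2e^(-5t), z(t) = 3c_1e^(6t) - 2c_2e^(-5t)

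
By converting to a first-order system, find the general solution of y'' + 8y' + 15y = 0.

y(t) = K_1e^(-5t) + K_2e^(-3t)

Let x_1 = y, x_2 = y'. Then x_1' = x_2 and x_2' = -15x_1 - 8x_2.
A = [[0,1],[-15,-8]]; det(A-λI) = λ^2 + 8λ + 15.
Eigenvalues λ = -5, -3 with eigenvectors (1,-5), (1,-3).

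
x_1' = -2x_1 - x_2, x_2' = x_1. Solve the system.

Coefficient matrix A = [[-2, -1], [1, 0]].
Characteristic polynomial det(A - λI) = λ^2 + 2λ + 1 = 0.
Single eigenvalue λ = -1 with algebraic multiplicity 2.
Eigenvector v = (1,-1); generalized eigenvector w with (A-λI)w=v is (-3,2).
General solution: e^(-t)[K_1·v + K_2·(t·v + w)].

x_1(t) = K_1e^(-t) + K_2te^(-t) - 3K_2e^(-t), x_2(t) = -K_1e^(-t) - K_2te^(-t) + 2K_2e^(-t)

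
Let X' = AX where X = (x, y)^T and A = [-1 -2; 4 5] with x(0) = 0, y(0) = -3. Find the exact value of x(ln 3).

72

A = [[-1,-2],[4,5]]; eigenvalues λ = 3, 1.
Eigenvectors: (-1,2) for λ=3, (-1,1) for λ=1.
From the initial condition, c_1 = -3, c_2 = 3.
x(ln 3) = (-3)(3^3)(-1) + (3)(3^1)(-1) = 72.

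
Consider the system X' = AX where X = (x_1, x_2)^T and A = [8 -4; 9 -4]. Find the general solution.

x_1(t) = -2K_1e^(2t) - 2K_2te^(2t) - K_2e^(2t), x_2(t) = -3K_1e^(2t) - 3K_2te^(2t) - K_2e^(2t)

Coefficient matrix A = [[8, -4], [9, -4]].
Characteristic polynomial det(A - λI) = λ^2 - 4λ + 4 = 0.
Single eigenvalue λ = 2 with algebraic multiplicity 2.
Eigenvector v = (-2,-3); generalized eigenvector w with (A-λI)w=v is (-1,-1).
General solution: e^(2t)[K_1·v + K_2·(t·v + w)].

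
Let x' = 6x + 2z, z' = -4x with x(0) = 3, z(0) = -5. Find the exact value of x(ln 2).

A = [[6,2],[-4,0]]; eigenvalues λ = 2, 4.
Eigenvectors: (1,-2) for λ=2, (-1,1) for λ=4.
From the initial condition, c_1 = 2, c_2 = -1.
x(ln 2) = (2)(2^2)(1) + (-1)(2^4)(-1) = 24.

24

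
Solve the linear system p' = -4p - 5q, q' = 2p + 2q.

Coefficient matrix A = [[-4, -5], [2, 2]].
Characteristic polynomial det(A - λI) = λ^2 + 2λ + 2 = 0.
Eigenvalues λ = -1 ± i (complex conjugate pair).
For λ=-1+i: an eigenvector is (2,-1) - i(-1,1) = (2 + i, -1 - i).
A real fundamental pair from Re and Im of e^((-1+i)t)v: X_1 = e^(-t)(cos(t)·(2,-1) + sin(t)·(-1,1)), X_2 = e^(-t)(sin(t)·(2,-1) - cos(t)·(-1,1)).
General solution: c_1X_1 + c_2X_2.

p(t) = -c_1e^(-t)sin(t) + 2c_1e^(-t)cos(t) + 2c_2e^(-t)sin(t) + c_2e^(-t)cos(t), q(t) = c_1e^(-t)sin(t) - c_1e^(-t)cos(t) - c_2e^(-t)sin(t) - c_2e^(-t)cos(t)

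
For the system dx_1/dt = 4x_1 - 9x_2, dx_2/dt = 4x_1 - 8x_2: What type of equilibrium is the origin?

stable improper node

A = [[4,-9],[4,-8]]; det(A-λI) = λ^2 + 4λ + 4.
repeated λ = -2 with a single eigenvector.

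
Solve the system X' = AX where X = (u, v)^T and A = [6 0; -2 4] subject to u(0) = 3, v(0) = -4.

Coefficient matrix A = [[6, 0], [-2, 4]].
Characteristic polynomial det(A - λI) = λ^2 - 10λ + 24 = 0.
Eigenvalues λ = 6, 4.
For λ=6: (A-λI) row 2 is [-2, -2], so an eigenvector is (-1, 1).
For λ=4: (A-λI) row 1 is [2, 0], so an eigenvector is (0, -1).
General solution: c_1e^(6t)(-1,1) + c_2e^(4t)(0,-1).
Applying u(0)=3, v(0)=-4 gives c_1=-3, c_2=1.

u(t) = 3e^(6t), v(t) = -3e^(6t) - e^(4t)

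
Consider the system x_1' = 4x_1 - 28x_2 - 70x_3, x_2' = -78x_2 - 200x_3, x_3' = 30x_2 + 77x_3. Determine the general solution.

Coefficient matrix A = [[4, -28, -70], [0, -78, -200], [0, 30, 77]].
det(A - λI) = 0 gives eigenvalues λ = 2, 4, -3.
For λ=2: eigenvector (0,5,-2).
For λ=4: eigenvector (1,0,0).
For λ=-3: eigenvector (2,8,-3).
General solution: c_1e^(2t)(0,5,-2) + c_2e^(4t)(1,0,0) + c_3e^(-3t)(2,8,-3).

x_1(t) = c_2e^(4t) + 2c_3e^(-3t), x_2(t) = 5c_1e^(2t) + 8c_3e^(-3t), x_3(t) = -2c_1e^(2t) - 3c_3e^(-3t)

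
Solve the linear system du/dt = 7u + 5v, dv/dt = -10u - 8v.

Coefficient matrix A = [[7, 5], [-10, -8]].
Characteristic polynomial det(A - λI) = λ^2 + λ - 6 = 0.
Eigenvalues λ = -3, 2.
For λ=-3: (A-λI) row 1 is [10, 5], so an eigenvector is (-1, 2).
For λ=2: (A-λI) row 1 is [5, 5], so an eigenvector is (1, -1).
General solution: K_1e^(-3t)(-1,2) + K_2e^(2t)(1,-1).

u(t) = -K_1e^(-3t) + K_2e^(2t), v(t) = 2K_1e^(-3t) - K_2e^(2t)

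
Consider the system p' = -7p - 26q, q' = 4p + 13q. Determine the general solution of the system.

Coefficient matrix A = [[-7, -26], [4, 13]].
Characteristic polynomial det(A - λI) = λ^2 - 6λ + 13 = 0.
Eigenvalues λ = 3 ± 2i (complex conjugate pair).
For λ=3+2i: an eigenvector is (2,-1) - i(3,-1) = (2 - 3i, -1 + i).
A real fundamental pair from Re and Im of e^((3+2i)t)v: X_1 = e^(3t)(cos(2t)·(2,-1) + sin(2t)·(3,-1)), X_2 = e^(3t)(sin(2t)·(2,-1) - cos(2t)·(3,-1)).
General solution: K_1X_1 + K_2X_2.

p(t) = 3K_1e^(3t)sin(2t) + 2K_1e^(3t)cos(2t) + 2K_2e^(3t)sin(2t) - 3K_2e^(3t)cos(2t), q(t) = -K_1e^(3t)sin(2t) - K_1e^(3t)cos(2t) - K_2e^(3t)sin(2t) + K_2e^(3t)cos(2t)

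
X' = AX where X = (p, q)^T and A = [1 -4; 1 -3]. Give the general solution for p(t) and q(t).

Coefficient matrix A = [[1, -4], [1, -3]].
Characteristic polynomial det(A - λI) = λ^2 + 2λ + 1 = 0.
Single eigenvalue λ = -1 with algebraic multiplicity 2.
Eigenvector v = (-2,-1); generalized eigenvector w with (A-λI)w=v is (1,1).
General solution: e^(-t)[c_1·v + c_2·(t·v + w)].

p(t) = -2c_1e^(-t) - 2c_2te^(-t) + c_2e^(-t), q(t) = -c_1e^(-t) - c_2te^(-t) + c_2e^(-t)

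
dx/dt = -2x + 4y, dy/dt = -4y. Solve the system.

x(t) = c_1e^(-2t) - 2c_2e^(-4t), y(t) = c_2e^(-4t)

Coefficient matrix A = [[-2, 4], [0, -4]].
Characteristic polynomial det(A - λI) = λ^2 + 6λ + 8 = 0.
Eigenvalues λ = -2, -4.
For λ=-2: (A-λI) row 1 is [0, 4], so an eigenvector is (1, 0).
For λ=-4: (A-λI) row 1 is [2, 4], so an eigenvector is (-2, 1).
General solution: c_1e^(-2t)(1,0) + c_2e^(-4t)(-2,1).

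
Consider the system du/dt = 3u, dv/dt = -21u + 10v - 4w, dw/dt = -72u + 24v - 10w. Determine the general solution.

Coefficient matrix A = [[3, 0, 0], [-21, 10, -4], [-72, 24, -10]].
det(A - λI) = 0 gives eigenvalues λ = 3, 2, -2.
For λ=3: eigenvector (1,3,0).
For λ=2: eigenvector (0,1,2).
For λ=-2: eigenvector (0,1,3).
General solution: C_1e^(3t)(1,3,0) + C_2e^(2t)(0,1,2) + C_3e^(-2t)(0,1,3).

u(t) = C_1e^(3t), v(t) = 3C_1e^(3t) + C_2e^(2t) + C_3e^(-2t), w(t) = 2C_2e^(2t) + 3C_3e^(-2t)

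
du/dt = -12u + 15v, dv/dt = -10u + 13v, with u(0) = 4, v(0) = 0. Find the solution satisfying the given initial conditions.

u(t) = -8e^(3t) + 12e^(-2t), v(t) = -8e^(3t) + 8e^(-2t)

Coefficient matrix A = [[-12, 15], [-10, 13]].
Characteristic polynomial det(A - λI) = λ^2 - λ - 6 = 0.
Eigenvalues λ = -2, 3.
For λ=-2: (A-λI) row 1 is [-10, 15], so an eigenvector is (3, 2).
For λ=3: (A-λI) row 1 is [-15, 15], so an eigenvector is (-1, -1).
General solution: C_1e^(-2t)(3,2) + C_2e^(3t)(-1,-1).
Applying u(0)=4, v(0)=0 gives C_1=4, C_2=8.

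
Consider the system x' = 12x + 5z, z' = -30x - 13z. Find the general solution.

Coefficient matrix A = [[12, 5], [-30, -13]].
Characteristic polynomial det(A - λI) = λ^2 + λ - 6 = 0.
Eigenvalues λ = -3, 2.
For λ=-3: (A-λI) row 1 is [15, 5], so an eigenvector is (-1, 3).
For λ=2: (A-λI) row 1 is [10, 5], so an eigenvector is (-1, 2).
General solution: C_1e^(-3t)(-1,3) + C_2e^(2t)(-1,2).

x(t) = -C_1e^(-3t) - C_2e^(2t), z(t) = 3C_1e^(-3t) + 2C_2e^(2t)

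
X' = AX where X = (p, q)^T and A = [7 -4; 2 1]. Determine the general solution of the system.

p(t) = -2K_1e^(5t) - K_2e^(3t), q(t) = -K_1e^(5t) - K_2e^(3t)

Coefficient matrix A = [[7, -4], [2, 1]].
Characteristic polynomial det(A - λI) = λ^2 - 8λ + 15 = 0.
Eigenvalues λ = 5, 3.
For λ=5: (A-λI) row 1 is [2, -4], so an eigenvector is (-2, -1).
For λ=3: (A-λI) row 1 is [4, -4], so an eigenvector is (-1, -1).
General solution: K_1e^(5t)(-2,-1) + K_2e^(3t)(-1,-1).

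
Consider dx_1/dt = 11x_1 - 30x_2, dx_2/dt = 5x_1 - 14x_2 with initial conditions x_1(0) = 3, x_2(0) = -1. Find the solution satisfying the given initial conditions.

x_1(t) = 15e^(t) - 12e^(-4t), x_2(t) = 5e^(t) - 6e^(-4t)

Coefficient matrix A = [[11, -30], [5, -14]].
Characteristic polynomial det(A - λI) = λ^2 + 3λ - 4 = 0.
Eigenvalues λ = 1, -4.
For λ=1: (A-λI) row 1 is [10, -30], so an eigenvector is (-3, -1).
For λ=-4: (A-λI) row 1 is [15, -30], so an eigenvector is (2, 1).
General solution: C_1e^(t)(-3,-1) + C_2e^(-4t)(2,1).
Applying x_1(0)=3, x_2(0)=-1 gives C_1=-5, C_2=-6.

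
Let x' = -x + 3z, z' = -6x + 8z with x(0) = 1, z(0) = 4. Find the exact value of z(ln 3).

1440

A = [[-1,3],[-6,8]]; eigenvalues λ = 5, 2.
Eigenvectors: (1,2) for λ=5, (1,1) for λ=2.
From the initial condition, c_1 = 3, c_2 = -2.
z(ln 3) = (3)(3^5)(2) + (-2)(3^2)(1) = 1440.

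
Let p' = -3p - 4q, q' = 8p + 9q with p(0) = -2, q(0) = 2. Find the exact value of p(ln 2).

-4

A = [[-3,-4],[8,9]]; eigenvalues λ = 1, 5.
Eigenvectors: (1,-1) for λ=1, (1,-2) for λ=5.
From the initial condition, c_1 = -2, c_2 = 0.
p(ln 2) = (-2)(2^1)(1) + (0)(2^5)(1) = -4.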